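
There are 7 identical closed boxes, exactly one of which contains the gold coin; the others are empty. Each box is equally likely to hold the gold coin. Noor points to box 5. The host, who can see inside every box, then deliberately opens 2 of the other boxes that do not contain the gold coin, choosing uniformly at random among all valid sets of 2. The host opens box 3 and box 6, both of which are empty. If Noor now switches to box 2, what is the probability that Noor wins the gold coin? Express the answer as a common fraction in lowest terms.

3/14

Consider each possible location of the gold coin in turn.
If it is in any of boxes 1, 2, 4, and 7 (prior 1/7 each): the host has 10 equally likely choices, so probability 1/10; weight (1/7)·(1/10) = 1/70 each.
If it is in either of boxes 3 and 6 (prior 1/7 each): that box was opened and seen not to hold the prize — ruled out; weight (1/7)·0 = 0 each.
If it is in box 5 (prior 1/7): the host has 15 equally likely choices, so probability 1/15; weight (1/7)·(1/15) = 1/105.
The weights sum to 1/15.
So P(the gold coin in box 2 | the host opened box 3 and box 6) = (1/70) / (1/15) = 3/14.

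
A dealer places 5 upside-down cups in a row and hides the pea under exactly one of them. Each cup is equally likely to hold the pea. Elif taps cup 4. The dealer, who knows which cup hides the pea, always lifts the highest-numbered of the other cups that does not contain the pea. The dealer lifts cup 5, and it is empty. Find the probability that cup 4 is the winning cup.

Consider each possible location of the pea in turn.
If it is under any of cups 1, 2, 3, and 4 (prior 1/5 each): cup 5 is the highest-numbered option available, probability 1; weight (1/5)·1 = 1/5 each.
If it is under cup 5 (prior 1/5): the dealer opened cup 5, so this case is ruled out; weight (1/5)·0 = 0.
The weights sum to 4/5.
So P(the pea under cup 4 | the dealer opened cup 5) = (1/5) / (4/5) = 1/4.

1/4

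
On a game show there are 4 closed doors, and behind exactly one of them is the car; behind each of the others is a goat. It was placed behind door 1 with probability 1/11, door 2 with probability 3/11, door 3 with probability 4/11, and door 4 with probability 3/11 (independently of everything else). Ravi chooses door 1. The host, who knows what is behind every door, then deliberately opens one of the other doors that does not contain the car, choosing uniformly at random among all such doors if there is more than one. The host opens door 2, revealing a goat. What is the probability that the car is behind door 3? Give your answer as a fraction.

12/23

Condition on the true location of the car.
If it is behind door 1 (prior 1/11): the host has 3 equally likely choices, so probability 1/3; weight (1/11)·(1/3) = 1/33.
If it is behind door 2 (prior 3/11): the host opened door 2, so this case is ruled out; weight (3/11)·0 = 0.
If it is behind door 3 (prior 4/11): the host has 2 equally likely choices, so probability 1/2; weight (4/11)·(1/2) = 2/11.
If it is behind door 4 (prior 3/11): the host has 2 equally likely choices, so probability 1/2; weight (3/11)·(1/2) = 3/22.
The weights sum to 23/66.
So P(the car behind door 3 | the host opened door 2) = (2/11) / (23/66) = 12/23.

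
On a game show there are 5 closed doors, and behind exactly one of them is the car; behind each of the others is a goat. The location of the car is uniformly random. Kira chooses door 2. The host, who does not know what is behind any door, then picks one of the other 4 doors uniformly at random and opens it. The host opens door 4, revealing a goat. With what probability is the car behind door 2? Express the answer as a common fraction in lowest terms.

Because the host chose which door to open without knowing where the car is, the choice is independent of the prize location. Learning that door 4 does not hold the car simply rules out that one location and leaves the remaining 4 doors still equally likely by symmetry.
So P(the car behind door 2) = 1/4.

1/4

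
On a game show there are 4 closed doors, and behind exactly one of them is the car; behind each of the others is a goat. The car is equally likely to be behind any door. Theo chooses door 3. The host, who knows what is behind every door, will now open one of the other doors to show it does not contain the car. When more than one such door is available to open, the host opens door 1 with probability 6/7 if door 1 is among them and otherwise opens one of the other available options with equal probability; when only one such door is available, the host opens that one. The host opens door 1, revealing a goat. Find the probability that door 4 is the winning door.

1/3

Condition on the true location of the car.
If it is behind door 1 (prior 1/4): the host opened door 1, so this case is ruled out; weight (1/4)·0 = 0.
If it is behind any of doors 2, 3, and 4 (prior 1/4 each): door 1 is available, opened with probability 6/7; weight (1/4)·(6/7) = 3/14 each.
The weights sum to 9/14.
So P(the car behind door 4 | the host opened door 1) = (3/14) / (9/14) = 1/3.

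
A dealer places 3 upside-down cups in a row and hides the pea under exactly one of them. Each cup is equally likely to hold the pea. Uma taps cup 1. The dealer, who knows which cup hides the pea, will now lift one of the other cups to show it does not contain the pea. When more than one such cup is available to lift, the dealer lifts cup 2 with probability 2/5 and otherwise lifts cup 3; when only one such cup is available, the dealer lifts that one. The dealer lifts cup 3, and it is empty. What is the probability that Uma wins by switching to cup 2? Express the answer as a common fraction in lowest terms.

Consider each possible location of the pea in turn.
If it is under cup 1 (prior 1/3): cup 2 is available but not opened, probability 3/5; weight (1/3)·(3/5) = 1/5.
If it is under cup 2 (prior 1/3): only cup 3 is available, probability 1; weight (1/3)·1 = 1/3.
If it is under cup 3 (prior 1/3): the dealer opened cup 3, so this case is ruled out; weight (1/3)·0 = 0.
The weights sum to 8/15.
So P(the pea under cup 2 | the dealer opened cup 3) = (1/3) / (8/15) = 5/8.

5/8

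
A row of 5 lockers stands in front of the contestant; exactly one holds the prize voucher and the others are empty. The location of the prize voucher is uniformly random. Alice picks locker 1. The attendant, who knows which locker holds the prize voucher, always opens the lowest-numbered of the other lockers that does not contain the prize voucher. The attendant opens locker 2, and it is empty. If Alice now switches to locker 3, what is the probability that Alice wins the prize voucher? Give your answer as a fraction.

1/4

Apply Bayes' rule, conditioning on where the prize voucher actually is.
If it is in any of lockers 1, 3, 4, and 5 (prior 1/5 each): locker 2 is the lowest-numbered option available, probability 1; weight (1/5)·1 = 1/5 each.
If it is in locker 2 (prior 1/5): the attendant opened locker 2, so this case is ruled out; weight (1/5)·0 = 0.
The weights sum to 4/5.
So P(the prize voucher in locker 3 | the attendant opened locker 2) = (1/5) / (4/5) = 1/4.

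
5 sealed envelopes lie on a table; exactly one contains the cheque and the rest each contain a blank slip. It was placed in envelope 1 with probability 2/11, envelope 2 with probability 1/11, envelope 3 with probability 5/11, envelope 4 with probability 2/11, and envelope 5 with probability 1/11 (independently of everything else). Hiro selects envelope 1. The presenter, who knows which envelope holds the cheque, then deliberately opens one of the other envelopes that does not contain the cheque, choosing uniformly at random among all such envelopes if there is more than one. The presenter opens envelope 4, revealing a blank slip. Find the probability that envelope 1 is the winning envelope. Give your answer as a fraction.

3/17

Apply Bayes' rule, conditioning on where the cheque actually is.
If it is in envelope 1 (prior 2/11): the presenter has 4 equally likely choices, so probability 1/4; weight (2/11)·(1/4) = 1/22.
If it is in either of envelopes 2 and 5 (prior 1/11 each): the presenter has 3 equally likely choices, so probability 1/3; weight (1/11)·(1/3) = 1/33 each.
If it is in envelope 3 (prior 5/11): the presenter has 3 equally likely choices, so probability 1/3; weight (5/11)·(1/3) = 5/33.
If it is in envelope 4 (prior 2/11): the presenter opened envelope 4, so this case is ruled out; weight (2/11)·0 = 0.
The weights sum to 17/66.
So P(the cheque in envelope 1 | the presenter opened envelope 4) = (1/22) / (17/66) = 3/17.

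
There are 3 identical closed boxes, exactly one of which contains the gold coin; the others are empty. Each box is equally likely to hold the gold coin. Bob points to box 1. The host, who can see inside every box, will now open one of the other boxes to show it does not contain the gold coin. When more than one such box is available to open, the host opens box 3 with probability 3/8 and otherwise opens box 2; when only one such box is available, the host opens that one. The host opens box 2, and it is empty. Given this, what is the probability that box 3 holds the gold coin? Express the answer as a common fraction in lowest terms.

8/13

Condition on the true location of the gold coin.
If it is in box 1 (prior 1/3): box 3 is available but not opened, probability 5/8; weight (1/3)·(5/8) = 5/24.
If it is in box 2 (prior 1/3): the host opened box 2, so this case is ruled out; weight (1/3)·0 = 0.
If it is in box 3 (prior 1/3): only box 2 is available, probability 1; weight (1/3)·1 = 1/3.
The weights sum to 13/24.
So P(the gold coin in box 3 | the host opened box 2) = (1/3) / (13/24) = 8/13.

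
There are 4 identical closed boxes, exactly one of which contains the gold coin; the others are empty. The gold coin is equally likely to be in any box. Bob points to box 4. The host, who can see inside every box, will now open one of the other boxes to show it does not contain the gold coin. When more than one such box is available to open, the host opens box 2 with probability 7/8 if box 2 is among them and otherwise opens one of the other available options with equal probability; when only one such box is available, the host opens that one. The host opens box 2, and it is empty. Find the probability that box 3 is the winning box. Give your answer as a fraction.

Condition on the true location of the gold coin.
If it is in any of boxes 1, 3, and 4 (prior 1/4 each): box 2 is available, opened with probability 7/8; weight (1/4)·(7/8) = 7/32 each.
If it is in box 2 (prior 1/4): the host opened box 2, so this case is ruled out; weight (1/4)·0 = 0.
The weights sum to 21/32.
So P(the gold coin in box 3 | the host opened box 2) = (7/32) / (21/32) = 1/3.

1/3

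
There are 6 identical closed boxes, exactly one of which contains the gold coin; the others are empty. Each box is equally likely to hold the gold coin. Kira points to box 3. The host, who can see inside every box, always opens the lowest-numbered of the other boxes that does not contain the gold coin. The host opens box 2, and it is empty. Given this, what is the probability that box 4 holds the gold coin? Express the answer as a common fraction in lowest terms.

0

Apply Bayes' rule, conditioning on where the gold coin actually is.
If it is in box 1 (prior 1/6): box 2 is the lowest-numbered option available, probability 1; weight (1/6)·1 = 1/6.
If it is in box 2 (prior 1/6): the host opened box 2, so this case is ruled out; weight (1/6)·0 = 0.
If it is in any of boxes 3, 4, 5, and 6 (prior 1/6 each): the host would have opened box 1 instead, probability 0; weight (1/6)·0 = 0 each.
The weights sum to 1/6.
So P(the gold coin in box 4 | the host opened box 2) = 0 / (1/6) = 0.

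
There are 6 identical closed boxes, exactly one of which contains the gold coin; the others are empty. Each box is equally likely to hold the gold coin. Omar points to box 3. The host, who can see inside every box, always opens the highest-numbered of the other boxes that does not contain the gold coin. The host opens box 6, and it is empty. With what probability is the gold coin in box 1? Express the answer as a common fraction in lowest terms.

Condition on the true location of the gold coin.
If it is in any of boxes 1, 2, 3, 4, and 5 (prior 1/6 each): box 6 is the highest-numbered option available, probability 1; weight (1/6)·1 = 1/6 each.
If it is in box 6 (prior 1/6): the host opened box 6, so this case is ruled out; weight (1/6)·0 = 0.
The weights sum to 5/6.
So P(the gold coin in box 1 | the host opened box 6) = (1/6) / (5/6) = 1/5.

1/5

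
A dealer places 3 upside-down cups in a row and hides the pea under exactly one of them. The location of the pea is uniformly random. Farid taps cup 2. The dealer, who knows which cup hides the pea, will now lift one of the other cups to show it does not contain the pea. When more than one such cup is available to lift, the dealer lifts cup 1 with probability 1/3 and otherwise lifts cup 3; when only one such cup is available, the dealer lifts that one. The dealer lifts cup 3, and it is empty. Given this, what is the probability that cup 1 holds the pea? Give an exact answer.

3/5

Consider each possible location of the pea in turn.
If it is under cup 1 (prior 1/3): only cup 3 is available, probability 1; weight (1/3)·1 = 1/3.
If it is under cup 2 (prior 1/3): cup 1 is available but not opened, probability 2/3; weight (1/3)·(2/3) = 2/9.
If it is under cup 3 (prior 1/3): the dealer opened cup 3, so this case is ruled out; weight (1/3)·0 = 0.
The weights sum to 5/9.
So P(the pea under cup 1 | the dealer opened cup 3) = (1/3) / (5/9) = 3/5.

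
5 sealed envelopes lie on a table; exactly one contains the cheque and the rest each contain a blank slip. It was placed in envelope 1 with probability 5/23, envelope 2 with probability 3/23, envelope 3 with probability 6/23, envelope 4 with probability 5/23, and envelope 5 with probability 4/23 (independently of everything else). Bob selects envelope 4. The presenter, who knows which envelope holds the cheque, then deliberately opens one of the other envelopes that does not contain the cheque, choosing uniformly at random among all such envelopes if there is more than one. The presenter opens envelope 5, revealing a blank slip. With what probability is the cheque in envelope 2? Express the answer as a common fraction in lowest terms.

12/71

Condition on the true location of the cheque.
If it is in envelope 1 (prior 5/23): the presenter has 3 equally likely choices, so probability 1/3; weight (5/23)·(1/3) = 5/69.
If it is in envelope 2 (prior 3/23): the presenter has 3 equally likely choices, so probability 1/3; weight (3/23)·(1/3) = 1/23.
If it is in envelope 3 (prior 6/23): the presenter has 3 equally likely choices, so probability 1/3; weight (6/23)·(1/3) = 2/23.
If it is in envelope 4 (prior 5/23): the presenter has 4 equally likely choices, so probability 1/4; weight (5/23)·(1/4) = 5/92.
If it is in envelope 5 (prior 4/23): the presenter opened envelope 5, so this case is ruled out; weight (4/23)·0 = 0.
The weights sum to 71/276.
So P(the cheque in envelope 2 | the presenter opened envelope 5) = (1/23) / (71/276) = 12/71.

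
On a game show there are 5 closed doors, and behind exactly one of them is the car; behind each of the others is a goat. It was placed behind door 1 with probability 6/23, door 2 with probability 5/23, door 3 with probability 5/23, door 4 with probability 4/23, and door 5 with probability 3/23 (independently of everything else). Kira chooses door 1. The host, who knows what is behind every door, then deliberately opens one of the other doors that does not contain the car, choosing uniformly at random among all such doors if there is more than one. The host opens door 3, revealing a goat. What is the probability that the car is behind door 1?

Condition on the true location of the car.
If it is behind door 1 (prior 6/23): the host has 4 equally likely choices, so probability 1/4; weight (6/23)·(1/4) = 3/46.
If it is behind door 2 (prior 5/23): the host has 3 equally likely choices, so probability 1/3; weight (5/23)·(1/3) = 5/69.
If it is behind door 3 (prior 5/23): the host opened door 3, so this case is ruled out; weight (5/23)·0 = 0.
If it is behind door 4 (prior 4/23): the host has 3 equally likely choices, so probability 1/3; weight (4/23)·(1/3) = 4/69.
If it is behind door 5 (prior 3/23): the host has 3 equally likely choices, so probability 1/3; weight (3/23)·(1/3) = 1/23.
The weights sum to 11/46.
So P(the car behind door 1 | the host opened door 3) = (3/46) / (11/46) = 3/11.

3/11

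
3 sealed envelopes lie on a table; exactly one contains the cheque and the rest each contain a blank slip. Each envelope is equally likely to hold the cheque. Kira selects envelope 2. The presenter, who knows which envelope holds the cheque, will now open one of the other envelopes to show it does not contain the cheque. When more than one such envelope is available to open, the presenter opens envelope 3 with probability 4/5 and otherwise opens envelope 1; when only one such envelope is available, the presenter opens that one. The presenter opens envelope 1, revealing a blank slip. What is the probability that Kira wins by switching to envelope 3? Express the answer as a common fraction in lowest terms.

Condition on the true location of the cheque.
If it is in envelope 1 (prior 1/3): the presenter opened envelope 1, so this case is ruled out; weight (1/3)·0 = 0.
If it is in envelope 2 (prior 1/3): envelope 3 is available but not opened, probability 1/5; weight (1/3)·(1/5) = 1/15.
If it is in envelope 3 (prior 1/3): only envelope 1 is available, probability 1; weight (1/3)·1 = 1/3.
The weights sum to 2/5.
So P(the cheque in envelope 3 | the presenter opened envelope 1) = (1/3) / (2/5) = 5/6.

5/6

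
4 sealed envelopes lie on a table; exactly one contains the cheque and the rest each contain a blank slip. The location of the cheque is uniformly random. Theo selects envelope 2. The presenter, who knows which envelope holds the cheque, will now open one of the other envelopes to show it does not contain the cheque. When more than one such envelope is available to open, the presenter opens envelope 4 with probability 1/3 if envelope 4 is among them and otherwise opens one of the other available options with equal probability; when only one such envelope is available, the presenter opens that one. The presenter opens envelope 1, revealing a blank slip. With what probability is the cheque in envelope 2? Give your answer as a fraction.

Consider each possible location of the cheque in turn.
If it is in envelope 1 (prior 1/4): the presenter opened envelope 1, so this case is ruled out; weight (1/4)·0 = 0.
If it is in envelope 2 (prior 1/4): envelope 4 is available but not opened; envelope 1 gets probability (1 − 1/3)/2 = 1/3; weight (1/4)·(1/3) = 1/12.
If it is in envelope 3 (prior 1/4): envelope 4 is available but not opened, probability 2/3; weight (1/4)·(2/3) = 1/6.
If it is in envelope 4 (prior 1/4): envelope 4 holds the prize so is unavailable; the presenter chooses uniformly among the 2 others, probability 1/2; weight (1/4)·(1/2) = 1/8.
The weights sum to 3/8.
So P(the cheque in envelope 2 | the presenter opened envelope 1) = (1/12) / (3/8) = 2/9.

2/9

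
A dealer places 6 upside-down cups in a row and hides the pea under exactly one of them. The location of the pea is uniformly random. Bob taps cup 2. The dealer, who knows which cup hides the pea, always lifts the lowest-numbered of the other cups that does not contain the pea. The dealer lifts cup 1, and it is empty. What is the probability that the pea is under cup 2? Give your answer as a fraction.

Apply Bayes' rule, conditioning on where the pea actually is.
If it is under cup 1 (prior 1/6): the dealer opened cup 1, so this case is ruled out; weight (1/6)·0 = 0.
If it is under any of cups 2, 3, 4, 5, and 6 (prior 1/6 each): cup 1 is the lowest-numbered option available, probability 1; weight (1/6)·1 = 1/6 each.
The weights sum to 5/6.
So P(the pea under cup 2 | the dealer opened cup 1) = (1/6) / (5/6) = 1/5.

1/5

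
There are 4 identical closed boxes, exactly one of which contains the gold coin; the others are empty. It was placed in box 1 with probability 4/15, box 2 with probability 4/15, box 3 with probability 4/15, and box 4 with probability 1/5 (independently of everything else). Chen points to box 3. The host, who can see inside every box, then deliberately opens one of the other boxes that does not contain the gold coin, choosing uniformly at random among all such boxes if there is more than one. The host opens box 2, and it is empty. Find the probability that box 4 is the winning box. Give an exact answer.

Condition on the true location of the gold coin.
If it is in box 1 (prior 4/15): the host has 2 equally likely choices, so probability 1/2; weight (4/15)·(1/2) = 2/15.
If it is in box 2 (prior 4/15): the host opened box 2, so this case is ruled out; weight (4/15)·0 = 0.
If it is in box 3 (prior 4/15): the host has 3 equally likely choices, so probability 1/3; weight (4/15)·(1/3) = 4/45.
If it is in box 4 (prior 1/5): the host has 2 equally likely choices, so probability 1/2; weight (1/5)·(1/2) = 1/10.
The weights sum to 29/90.
So P(the gold coin in box 4 | the host opened box 2) = (1/10) / (29/90) = 9/29.

9/29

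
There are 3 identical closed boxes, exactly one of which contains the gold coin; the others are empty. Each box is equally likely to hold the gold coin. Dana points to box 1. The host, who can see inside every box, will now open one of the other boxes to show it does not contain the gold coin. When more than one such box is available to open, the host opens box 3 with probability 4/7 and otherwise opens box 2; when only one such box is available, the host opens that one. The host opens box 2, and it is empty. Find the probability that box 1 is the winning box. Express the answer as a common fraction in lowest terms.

Apply Bayes' rule, conditioning on where the gold coin actually is.
If it is in box 1 (prior 1/3): box 3 is available but not opened, probability 3/7; weight (1/3)·(3/7) = 1/7.
If it is in box 2 (prior 1/3): the host opened box 2, so this case is ruled out; weight (1/3)·0 = 0.
If it is in box 3 (prior 1/3): only box 2 is available, probability 1; weight (1/3)·1 = 1/3.
The weights sum to 10/21.
So P(the gold coin in box 1 | the host opened box 2) = (1/7) / (10/21) = 3/10.

3/10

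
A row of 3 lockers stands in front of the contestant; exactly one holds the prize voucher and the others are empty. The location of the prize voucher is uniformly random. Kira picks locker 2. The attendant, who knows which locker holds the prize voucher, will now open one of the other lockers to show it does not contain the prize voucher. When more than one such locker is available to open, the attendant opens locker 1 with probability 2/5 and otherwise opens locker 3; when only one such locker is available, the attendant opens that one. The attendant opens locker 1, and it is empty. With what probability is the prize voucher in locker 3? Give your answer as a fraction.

5/7

Consider each possible location of the prize voucher in turn.
If it is in locker 1 (prior 1/3): the attendant opened locker 1, so this case is ruled out; weight (1/3)·0 = 0.
If it is in locker 2 (prior 1/3): locker 1 is available, opened with probability 2/5; weight (1/3)·(2/5) = 2/15.
If it is in locker 3 (prior 1/3): only locker 1 is available, probability 1; weight (1/3)·1 = 1/3.
The weights sum to 7/15.
So P(the prize voucher in locker 3 | the attendant opened locker 1) = (1/3) / (7/15) = 5/7.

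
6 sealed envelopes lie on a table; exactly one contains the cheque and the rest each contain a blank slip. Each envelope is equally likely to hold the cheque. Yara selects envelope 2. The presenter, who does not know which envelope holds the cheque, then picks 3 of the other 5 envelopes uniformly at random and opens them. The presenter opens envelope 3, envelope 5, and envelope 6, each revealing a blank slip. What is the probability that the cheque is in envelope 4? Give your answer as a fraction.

1/3

Apply Bayes' rule, conditioning on where the cheque actually is.
If it is in any of envelopes 1, 2, and 4 (prior 1/6 each): the presenter picks exactly this set with probability 1/10 regardless, and none is the prize; weight (1/6)·(1/10) = 1/60 each.
If it is in any of envelopes 3, 5, and 6 (prior 1/6 each): that envelope was opened and seen not to hold the prize — ruled out; weight (1/6)·0 = 0 each.
The weights sum to 1/20.
So P(the cheque in envelope 4 | the presenter opened envelope 3, envelope 5, and envelope 6) = (1/60) / (1/20) = 1/3.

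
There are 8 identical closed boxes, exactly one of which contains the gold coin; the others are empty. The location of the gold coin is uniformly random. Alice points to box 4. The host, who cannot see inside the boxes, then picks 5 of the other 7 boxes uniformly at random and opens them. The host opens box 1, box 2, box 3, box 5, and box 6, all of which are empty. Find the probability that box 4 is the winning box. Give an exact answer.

Because the host chose which boxes to open without knowing where the gold coin is, the choice is independent of the prize location. Learning that none of the 5 opened boxes holds the gold coin simply rules out those 5 locations and leaves the remaining 3 boxes still equally likely by symmetry.
So P(the gold coin in box 4) = 1/3.

1/3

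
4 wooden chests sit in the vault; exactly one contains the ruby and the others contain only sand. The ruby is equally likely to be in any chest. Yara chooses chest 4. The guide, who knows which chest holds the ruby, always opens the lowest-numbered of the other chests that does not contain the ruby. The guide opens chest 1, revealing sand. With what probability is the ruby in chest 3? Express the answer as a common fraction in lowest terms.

Condition on the true location of the ruby.
If it is in chest 1 (prior 1/4): the guide opened chest 1, so this case is ruled out; weight (1/4)·0 = 0.
If it is in any of chests 2, 3, and 4 (prior 1/4 each): chest 1 is the lowest-numbered option available, probability 1; weight (1/4)·1 = 1/4 each.
The weights sum to 3/4.
So P(the ruby in chest 3 | the guide opened chest 1) = (1/4) / (3/4) = 1/3.

1/3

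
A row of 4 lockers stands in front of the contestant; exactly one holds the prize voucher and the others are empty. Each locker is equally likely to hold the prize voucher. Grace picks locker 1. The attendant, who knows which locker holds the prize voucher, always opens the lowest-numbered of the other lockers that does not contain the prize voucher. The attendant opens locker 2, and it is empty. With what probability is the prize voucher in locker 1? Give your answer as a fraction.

1/3

Apply Bayes' rule, conditioning on where the prize voucher actually is.
If it is in any of lockers 1, 3, and 4 (prior 1/4 each): locker 2 is the lowest-numbered option available, probability 1; weight (1/4)·1 = 1/4 each.
If it is in locker 2 (prior 1/4): the attendant opened locker 2, so this case is ruled out; weight (1/4)·0 = 0.
The weights sum to 3/4.
So P(the prize voucher in locker 1 | the attendant opened locker 2) = (1/4) / (3/4) = 1/3.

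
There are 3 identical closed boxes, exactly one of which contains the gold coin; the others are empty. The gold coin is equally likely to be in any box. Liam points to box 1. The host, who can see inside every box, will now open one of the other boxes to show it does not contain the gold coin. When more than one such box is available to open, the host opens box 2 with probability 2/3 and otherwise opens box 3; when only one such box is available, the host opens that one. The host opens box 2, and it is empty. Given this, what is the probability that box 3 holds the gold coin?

3/5

Consider each possible location of the gold coin in turn.
If it is in box 1 (prior 1/3): box 2 is available, opened with probability 2/3; weight (1/3)·(2/3) = 2/9.
If it is in box 2 (prior 1/3): the host opened box 2, so this case is ruled out; weight (1/3)·0 = 0.
If it is in box 3 (prior 1/3): only box 2 is available, probability 1; weight (1/3)·1 = 1/3.
The weights sum to 5/9.
So P(the gold coin in box 3 | the host opened box 2) = (1/3) / (5/9) = 3/5.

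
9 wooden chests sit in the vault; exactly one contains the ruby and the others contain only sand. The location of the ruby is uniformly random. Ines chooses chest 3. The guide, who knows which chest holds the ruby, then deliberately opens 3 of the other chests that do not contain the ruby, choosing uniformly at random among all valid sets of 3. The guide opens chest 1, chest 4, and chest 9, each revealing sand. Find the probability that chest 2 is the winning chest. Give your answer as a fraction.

Apply Bayes' rule, conditioning on where the ruby actually is.
If it is in any of chests 1, 4, and 9 (prior 1/9 each): that chest was opened and seen not to hold the prize — ruled out; weight (1/9)·0 = 0 each.
If it is in any of chests 2, 5, 6, 7, and 8 (prior 1/9 each): the guide has 35 equally likely choices, so probability 1/35; weight (1/9)·(1/35) = 1/315 each.
If it is in chest 3 (prior 1/9): the guide has 56 equally likely choices, so probability 1/56; weight (1/9)·(1/56) = 1/504.
The weights sum to 1/56.
So P(the ruby in chest 2 | the guide opened chest 1, chest 4, and chest 9) = (1/315) / (1/56) = 8/45.

8/45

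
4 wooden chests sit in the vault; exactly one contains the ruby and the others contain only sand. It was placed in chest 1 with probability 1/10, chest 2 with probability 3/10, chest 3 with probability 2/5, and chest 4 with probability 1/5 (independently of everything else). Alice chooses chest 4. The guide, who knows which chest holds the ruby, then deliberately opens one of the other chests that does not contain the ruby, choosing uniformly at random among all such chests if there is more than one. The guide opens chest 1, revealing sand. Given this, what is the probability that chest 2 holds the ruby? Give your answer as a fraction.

Apply Bayes' rule, conditioning on where the ruby actually is.
If it is in chest 1 (prior 1/10): the guide opened chest 1, so this case is ruled out; weight (1/10)·0 = 0.
If it is in chest 2 (prior 3/10): the guide has 2 equally likely choices, so probability 1/2; weight (3/10)·(1/2) = 3/20.
If it is in chest 3 (prior 2/5): the guide has 2 equally likely choices, so probability 1/2; weight (2/5)·(1/2) = 1/5.
If it is in chest 4 (prior 1/5): the guide has 3 equally likely choices, so probability 1/3; weight (1/5)·(1/3) = 1/15.
The weights sum to 5/12.
So P(the ruby in chest 2 | the guide opened chest 1) = (3/20) / (5/12) = 9/25.

9/25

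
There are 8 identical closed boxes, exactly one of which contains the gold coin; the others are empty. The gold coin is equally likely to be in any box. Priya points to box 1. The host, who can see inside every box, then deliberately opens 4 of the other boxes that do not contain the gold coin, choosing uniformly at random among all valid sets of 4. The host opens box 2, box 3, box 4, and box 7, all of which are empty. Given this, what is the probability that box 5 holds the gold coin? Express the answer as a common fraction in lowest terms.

Condition on the true location of the gold coin.
If it is in box 1 (prior 1/8): the host has 35 equally likely choices, so probability 1/35; weight (1/8)·(1/35) = 1/280.
If it is in any of boxes 2, 3, 4, and 7 (prior 1/8 each): that box was opened and seen not to hold the prize — ruled out; weight (1/8)·0 = 0 each.
If it is in any of boxes 5, 6, and 8 (prior 1/8 each): the host has 15 equally likely choices, so probability 1/15; weight (1/8)·(1/15) = 1/120 each.
The weights sum to 1/35.
So P(the gold coin in box 5 | the host opened box 2, box 3, box 4, and box 7) = (1/120) / (1/35) = 7/24.

7/24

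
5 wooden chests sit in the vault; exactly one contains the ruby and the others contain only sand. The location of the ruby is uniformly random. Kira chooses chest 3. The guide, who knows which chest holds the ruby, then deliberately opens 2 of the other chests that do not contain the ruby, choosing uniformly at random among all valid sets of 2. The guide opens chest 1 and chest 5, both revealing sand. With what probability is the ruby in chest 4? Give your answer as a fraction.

Condition on the true location of the ruby.
If it is in either of chests 1 and 5 (prior 1/5 each): that chest was opened and seen not to hold the prize — ruled out; weight (1/5)·0 = 0 each.
If it is in either of chests 2 and 4 (prior 1/5 each): the guide has 3 equally likely choices, so probability 1/3; weight (1/5)·(1/3) = 1/15 each.
If it is in chest 3 (prior 1/5): the guide has 6 equally likely choices, so probability 1/6; weight (1/5)·(1/6) = 1/30.
The weights sum to 1/6.
So P(the ruby in chest 4 | the guide opened chest 1 and chest 5) = (1/15) / (1/6) = 2/5.

2/5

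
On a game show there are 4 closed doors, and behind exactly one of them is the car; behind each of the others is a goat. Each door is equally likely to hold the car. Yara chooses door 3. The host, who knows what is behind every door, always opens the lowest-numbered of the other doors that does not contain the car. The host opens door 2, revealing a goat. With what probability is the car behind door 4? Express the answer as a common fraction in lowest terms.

Consider each possible location of the car in turn.
If it is behind door 1 (prior 1/4): door 2 is the lowest-numbered option available, probability 1; weight (1/4)·1 = 1/4.
If it is behind door 2 (prior 1/4): the host opened door 2, so this case is ruled out; weight (1/4)·0 = 0.
If it is behind either of doors 3 and 4 (prior 1/4 each): the host would have opened door 1 instead, probability 0; weight (1/4)·0 = 0 each.
The weights sum to 1/4.
So P(the car behind door 4 | the host opened door 2) = 0 / (1/4) = 0.

0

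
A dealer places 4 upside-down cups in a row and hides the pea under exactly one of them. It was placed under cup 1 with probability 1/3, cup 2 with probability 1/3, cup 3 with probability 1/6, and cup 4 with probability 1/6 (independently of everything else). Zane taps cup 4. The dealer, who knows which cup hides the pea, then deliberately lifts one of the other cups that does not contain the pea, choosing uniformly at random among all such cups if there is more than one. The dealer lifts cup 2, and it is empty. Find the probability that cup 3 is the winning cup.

Apply Bayes' rule, conditioning on where the pea actually is.
If it is under cup 1 (prior 1/3): the dealer has 2 equally likely choices, so probability 1/2; weight (1/3)·(1/2) = 1/6.
If it is under cup 2 (prior 1/3): the dealer opened cup 2, so this case is ruled out; weight (1/3)·0 = 0.
If it is under cup 3 (prior 1/6): the dealer has 2 equally likely choices, so probability 1/2; weight (1/6)·(1/2) = 1/12.
If it is under cup 4 (prior 1/6): the dealer has 3 equally likely choices, so probability 1/3; weight (1/6)·(1/3) = 1/18.
The weights sum to 11/36.
So P(the pea under cup 3 | the dealer opened cup 2) = (1/12) / (11/36) = 3/11.

3/11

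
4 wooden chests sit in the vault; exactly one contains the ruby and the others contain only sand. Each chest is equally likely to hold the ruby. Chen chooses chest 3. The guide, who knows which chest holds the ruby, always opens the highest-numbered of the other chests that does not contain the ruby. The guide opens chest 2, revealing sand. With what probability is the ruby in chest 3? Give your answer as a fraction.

0

Consider each possible location of the ruby in turn.
If it is in either of chests 1 and 3 (prior 1/4 each): the guide would have opened chest 4 instead, probability 0; weight (1/4)·0 = 0 each.
If it is in chest 2 (prior 1/4): the guide opened chest 2, so this case is ruled out; weight (1/4)·0 = 0.
If it is in chest 4 (prior 1/4): chest 2 is the highest-numbered option available, probability 1; weight (1/4)·1 = 1/4.
The weights sum to 1/4.
So P(the ruby in chest 3 | the guide opened chest 2) = 0 / (1/4) = 0.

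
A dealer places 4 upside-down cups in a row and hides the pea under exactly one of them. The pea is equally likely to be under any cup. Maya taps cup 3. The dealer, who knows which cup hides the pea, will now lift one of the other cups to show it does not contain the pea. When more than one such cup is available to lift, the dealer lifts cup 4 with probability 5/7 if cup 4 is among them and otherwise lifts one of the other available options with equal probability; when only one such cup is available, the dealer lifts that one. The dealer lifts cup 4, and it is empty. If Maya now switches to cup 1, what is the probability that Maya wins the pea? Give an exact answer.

1/3

Condition on the true location of the pea.
If it is under any of cups 1, 2, and 3 (prior 1/4 each): cup 4 is available, opened with probability 5/7; weight (1/4)·(5/7) = 5/28 each.
If it is under cup 4 (prior 1/4): the dealer opened cup 4, so this case is ruled out; weight (1/4)·0 = 0.
The weights sum to 15/28.
So P(the pea under cup 1 | the dealer opened cup 4) = (5/28) / (15/28) = 1/3.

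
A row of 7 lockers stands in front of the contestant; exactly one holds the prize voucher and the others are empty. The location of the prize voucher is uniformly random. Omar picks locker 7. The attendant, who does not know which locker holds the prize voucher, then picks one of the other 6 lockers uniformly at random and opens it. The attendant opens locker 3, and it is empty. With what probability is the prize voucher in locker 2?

Because the attendant chose which locker to open without knowing where the prize voucher is, the choice is independent of the prize location. Learning that locker 3 does not hold the prize voucher simply rules out that one location and leaves the remaining 6 lockers still equally likely by symmetry.
So P(the prize voucher in locker 2) = 1/6.

1/6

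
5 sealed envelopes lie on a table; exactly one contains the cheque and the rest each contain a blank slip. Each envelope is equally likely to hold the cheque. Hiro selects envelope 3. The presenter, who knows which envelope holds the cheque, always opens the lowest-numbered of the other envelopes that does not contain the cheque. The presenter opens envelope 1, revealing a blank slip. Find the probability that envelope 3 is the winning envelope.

1/4

Apply Bayes' rule, conditioning on where the cheque actually is.
If it is in envelope 1 (prior 1/5): the presenter opened envelope 1, so this case is ruled out; weight (1/5)·0 = 0.
If it is in any of envelopes 2, 3, 4, and 5 (prior 1/5 each): envelope 1 is the lowest-numbered option available, probability 1; weight (1/5)·1 = 1/5 each.
The weights sum to 4/5.
So P(the cheque in envelope 3 | the presenter opened envelope 1) = (1/5) / (4/5) = 1/4.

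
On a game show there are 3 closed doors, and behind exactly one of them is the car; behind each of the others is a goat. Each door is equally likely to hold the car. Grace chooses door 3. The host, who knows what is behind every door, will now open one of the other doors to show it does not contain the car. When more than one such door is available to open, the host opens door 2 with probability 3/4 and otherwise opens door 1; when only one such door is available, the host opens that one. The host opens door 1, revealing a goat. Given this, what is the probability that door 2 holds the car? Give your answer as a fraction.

4/5

Condition on the true location of the car.
If it is behind door 1 (prior 1/3): the host opened door 1, so this case is ruled out; weight (1/3)·0 = 0.
If it is behind door 2 (prior 1/3): only door 1 is available, probability 1; weight (1/3)·1 = 1/3.
If it is behind door 3 (prior 1/3): door 2 is available but not opened, probability 1/4; weight (1/3)·(1/4) = 1/12.
The weights sum to 5/12.
So P(the car behind door 2 | the host opened door 1) = (1/3) / (5/12) = 4/5.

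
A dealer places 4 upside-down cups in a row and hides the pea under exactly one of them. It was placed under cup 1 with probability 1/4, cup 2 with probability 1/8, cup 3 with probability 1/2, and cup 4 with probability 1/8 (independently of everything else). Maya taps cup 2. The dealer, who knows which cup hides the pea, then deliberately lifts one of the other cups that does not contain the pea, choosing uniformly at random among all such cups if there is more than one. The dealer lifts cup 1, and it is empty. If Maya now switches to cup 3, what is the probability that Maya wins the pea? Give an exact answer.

12/17

Condition on the true location of the pea.
If it is under cup 1 (prior 1/4): the dealer opened cup 1, so this case is ruled out; weight (1/4)·0 = 0.
If it is under cup 2 (prior 1/8): the dealer has 3 equally likely choices, so probability 1/3; weight (1/8)·(1/3) = 1/24.
If it is under cup 3 (prior 1/2): the dealer has 2 equally likely choices, so probability 1/2; weight (1/2)·(1/2) = 1/4.
If it is under cup 4 (prior 1/8): the dealer has 2 equally likely choices, so probability 1/2; weight (1/8)·(1/2) = 1/16.
The weights sum to 17/48.
So P(the pea under cup 3 | the dealer opened cup 1) = (1/4) / (17/48) = 12/17.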